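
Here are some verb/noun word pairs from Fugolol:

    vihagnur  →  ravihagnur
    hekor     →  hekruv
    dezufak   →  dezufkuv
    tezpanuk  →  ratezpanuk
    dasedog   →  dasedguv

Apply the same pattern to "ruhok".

ruhkuv

tezpanuk and dezufak both end in -k yet inflect differently (ratezpanuk, dezufkuv), so the final letter is not what conditions the rule; the last vowel is.
"ruhok" has last vowel 'o'. The stems whose last vowel is 'o' (dasedog → dasedguv, hekor → hekruv) delete the last vowel and add -uv.
The other pattern: stems whose last vowel is 'u' add the prefix ra-.
So ruhok → ruhkuv.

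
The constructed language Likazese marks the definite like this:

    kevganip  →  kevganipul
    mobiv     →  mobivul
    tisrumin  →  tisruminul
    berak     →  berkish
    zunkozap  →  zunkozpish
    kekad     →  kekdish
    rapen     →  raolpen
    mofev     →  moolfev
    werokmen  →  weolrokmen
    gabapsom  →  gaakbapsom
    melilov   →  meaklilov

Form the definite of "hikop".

hiakkop

"hikop" has last vowel 'o'. The stems whose last vowel is 'o' (gabapsom → gaakbapsom, melilov → meaklilov) insert -ak- after the first vowel.
So hikop → hiakkop.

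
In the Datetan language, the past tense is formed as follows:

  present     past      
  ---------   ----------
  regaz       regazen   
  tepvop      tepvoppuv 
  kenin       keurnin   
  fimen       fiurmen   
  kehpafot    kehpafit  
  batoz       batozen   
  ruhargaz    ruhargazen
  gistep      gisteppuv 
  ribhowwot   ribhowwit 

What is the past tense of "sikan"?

siurkan

kehpafot and tepvop both have last vowel 'o' yet inflect differently (kehpafit, tepvoppuv), so the last vowel is not what conditions the rule; the final letter is.
"sikan" ends in -n. The stems ending in -n (kenin → keurnin, fimen → fiurmen) insert -ur- after the first vowel.
The other patterns: stems ending in -t change the last vowel to 'i'; stems ending in -p double the final consonant and add -uv; stems ending in -z add -en.
So sikan → siurkan.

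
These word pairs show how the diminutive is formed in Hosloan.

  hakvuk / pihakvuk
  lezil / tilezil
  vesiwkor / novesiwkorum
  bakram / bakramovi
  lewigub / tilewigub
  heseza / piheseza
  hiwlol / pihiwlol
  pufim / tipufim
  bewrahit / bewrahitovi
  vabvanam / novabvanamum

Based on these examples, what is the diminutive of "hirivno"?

vabvanam and bakram both end in -m yet inflect differently (novabvanamum, bakramovi), so the final letter is not what conditions the rule; the first letter is.
"hirivno" begins with h-. The stems beginning with h- (hiwlol → pihiwlol, hakvuk → pihakvuk, heseza → piheseza) add the prefix pi-.
The other patterns: stems beginning with v- add no- … -um around the stem; stems beginning with b- add -ovi; stems beginning with l- or p- add the prefix ti-.
So hirivno → pihirivno.

pihirivno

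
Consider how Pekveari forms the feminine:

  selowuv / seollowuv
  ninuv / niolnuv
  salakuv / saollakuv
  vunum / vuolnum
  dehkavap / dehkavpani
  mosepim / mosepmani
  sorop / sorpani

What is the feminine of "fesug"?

feolsug

vunum and mosepim both end in -m yet inflect differently (vuolnum, mosepmani), so the final letter is not what conditions the rule; the last vowel is.
"fesug" has last vowel 'u'. The stems whose last vowel is 'u' (selowuv → seollowuv, ninuv → niolnuv, salakuv → saollakuv) insert -ol- after the first vowel.
So fesug → feolsug.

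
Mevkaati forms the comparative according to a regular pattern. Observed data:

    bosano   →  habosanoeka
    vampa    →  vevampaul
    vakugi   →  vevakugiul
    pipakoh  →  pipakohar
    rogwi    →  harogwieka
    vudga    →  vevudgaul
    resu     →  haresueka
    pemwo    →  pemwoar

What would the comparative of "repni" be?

vakugi and rogwi both end in -i yet inflect differently (vevakugiul, harogwieka), so the final letter is not what conditions the rule; the first letter is.
"repni" begins with r-. The stems beginning with r- (resu → haresueka, rogwi → harogwieka) add ha- … -eka around the stem.
The other patterns: stems beginning with p- add -ar; stems beginning with v- add ve- … -ul around the stem.
So repni → harepnieka.

harepnieka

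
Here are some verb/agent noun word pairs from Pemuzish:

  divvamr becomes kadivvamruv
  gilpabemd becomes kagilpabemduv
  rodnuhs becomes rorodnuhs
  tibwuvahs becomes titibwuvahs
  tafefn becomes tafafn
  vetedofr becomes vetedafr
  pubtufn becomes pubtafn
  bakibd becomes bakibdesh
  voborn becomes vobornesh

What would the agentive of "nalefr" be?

"nalefr" has second-to-last letter 'f'. The stems whose second-to-last letter is 'f' (tafefn → tafafn, vetedofr → vetedafr, pubtufn → pubtafn) change the last vowel to 'a'.
So nalefr → nalafr.

nalafr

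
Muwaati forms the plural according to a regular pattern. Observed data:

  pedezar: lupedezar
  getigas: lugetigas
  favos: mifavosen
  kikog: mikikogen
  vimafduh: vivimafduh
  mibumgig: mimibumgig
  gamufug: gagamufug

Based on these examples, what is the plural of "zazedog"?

mizazedogen

getigas and favos both end in -s yet inflect differently (lugetigas, mifavosen), so the final letter is not what conditions the rule; the last vowel is.
"zazedog" has last vowel 'o'. The stems whose last vowel is 'o' (favos → mifavosen, kikog → mikikogen) add mi- … -en around the stem.
So zazedog → mizazedogen.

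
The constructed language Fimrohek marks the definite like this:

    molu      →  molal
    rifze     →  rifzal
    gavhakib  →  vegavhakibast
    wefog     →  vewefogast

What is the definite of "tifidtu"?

tifidtal

molu and wefog both have 2 vowels yet inflect differently (molal, vewefogast), so the number of vowels is not what conditions the rule; whether the stem ends in a vowel or a consonant is.
"tifidtu" ends in a vowel. The stems ending in a vowel (molu → molal, rifze → rifzal) drop the final letter and add -al.
So tifidtu → tifidtal.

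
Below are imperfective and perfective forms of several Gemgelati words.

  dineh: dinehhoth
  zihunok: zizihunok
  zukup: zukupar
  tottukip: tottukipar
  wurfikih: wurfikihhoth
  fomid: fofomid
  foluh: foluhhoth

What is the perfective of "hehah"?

hehahhoth

zukup and foluh both have last vowel 'u' yet inflect differently (zukupar, foluhhoth), so the last vowel is not what conditions the rule; the final letter is.
"hehah" ends in -h. The stems ending in -h (foluh → foluhhoth, wurfikih → wurfikihhoth, dineh → dinehhoth) double the final consonant and add -oth.
So hehah → hehahhoth.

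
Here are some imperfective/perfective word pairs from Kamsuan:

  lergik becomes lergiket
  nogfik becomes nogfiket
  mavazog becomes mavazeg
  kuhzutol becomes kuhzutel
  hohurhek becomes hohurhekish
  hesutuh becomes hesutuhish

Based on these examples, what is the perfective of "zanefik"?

zanefiket

lergik and hohurhek both end in -k yet inflect differently (lergiket, hohurhekish), so the final letter is not what conditions the rule; the last vowel is.
"zanefik" has last vowel 'i'. The stems whose last vowel is 'i' (lergik → lergiket, nogfik → nogfiket) add -et.
So zanefik → zanefiket.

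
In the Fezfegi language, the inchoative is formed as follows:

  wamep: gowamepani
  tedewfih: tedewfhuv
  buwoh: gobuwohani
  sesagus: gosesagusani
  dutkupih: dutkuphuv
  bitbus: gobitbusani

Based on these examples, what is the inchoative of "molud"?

"molud" has last vowel 'u'. The stems whose last vowel is 'u' (sesagus → gosesagusani, bitbus → gobitbusani) add go- … -ani around the stem.
So molud → gomoludani.

gomoludani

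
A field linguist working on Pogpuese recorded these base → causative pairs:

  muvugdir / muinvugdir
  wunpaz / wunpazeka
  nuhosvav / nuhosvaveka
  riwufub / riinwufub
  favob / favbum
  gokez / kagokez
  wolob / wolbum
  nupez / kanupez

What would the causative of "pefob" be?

pefbum

"pefob" has last vowel 'o'. The stems whose last vowel is 'o' (favob → favbum, wolob → wolbum) delete the last vowel and add -um.
So pefob → pefbum.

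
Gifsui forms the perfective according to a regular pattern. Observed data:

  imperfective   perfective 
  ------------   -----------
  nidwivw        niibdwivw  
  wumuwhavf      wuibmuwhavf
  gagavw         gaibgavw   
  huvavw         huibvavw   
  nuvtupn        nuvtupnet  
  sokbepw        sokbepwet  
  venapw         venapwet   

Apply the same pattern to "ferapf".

ferapfet

"ferapf" has second-to-last letter 'p'. The stems whose second-to-last letter is 'p' (nuvtupn → nuvtupnet, sokbepw → sokbepwet, venapw → venapwet) add -et.
The other pattern: stems whose second-to-last letter is 'v' insert -ib- after the first vowel.
So ferapf → ferapfet.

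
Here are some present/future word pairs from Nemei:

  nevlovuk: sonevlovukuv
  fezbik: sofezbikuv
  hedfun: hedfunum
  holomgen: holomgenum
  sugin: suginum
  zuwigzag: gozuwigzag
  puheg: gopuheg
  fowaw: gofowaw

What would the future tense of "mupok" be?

somupokuv

"mupok" ends in -k. The stems ending in -k (nevlovuk → sonevlovukuv, fezbik → sofezbikuv) add so- … -uv around the stem.
The other patterns: stems ending in -n add -um; stems ending in -g or -w add the prefix go-.
So mupok → somupokuv.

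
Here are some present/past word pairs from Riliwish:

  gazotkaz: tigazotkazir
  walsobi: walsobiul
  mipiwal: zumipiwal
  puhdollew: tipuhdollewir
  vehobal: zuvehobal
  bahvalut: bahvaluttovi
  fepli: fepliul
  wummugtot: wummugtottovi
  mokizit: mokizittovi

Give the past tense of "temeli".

fepli and mokizit both have last vowel 'i' yet inflect differently (fepliul, mokizittovi), so the last vowel is not what conditions the rule; the final letter is.
"temeli" ends in -i. The stems ending in -i (fepli → fepliul, walsobi → walsobiul) add -ul.
The other patterns: stems ending in -l add the prefix zu-; stems ending in -t double the final consonant and add -ovi; stems ending in -w or -z add ti- … -ir around the stem.
So temeli → temeliul.

temeliul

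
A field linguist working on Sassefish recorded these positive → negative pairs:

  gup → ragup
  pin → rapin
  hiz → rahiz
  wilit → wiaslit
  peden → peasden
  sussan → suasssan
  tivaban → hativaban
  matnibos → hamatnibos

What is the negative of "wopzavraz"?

"wopzavraz" has 3 vowels. The stems with 3 vowels (tivaban → hativaban, matnibos → hamatnibos) add the prefix ha-.
So wopzavraz → hawopzavraz.

hawopzavraz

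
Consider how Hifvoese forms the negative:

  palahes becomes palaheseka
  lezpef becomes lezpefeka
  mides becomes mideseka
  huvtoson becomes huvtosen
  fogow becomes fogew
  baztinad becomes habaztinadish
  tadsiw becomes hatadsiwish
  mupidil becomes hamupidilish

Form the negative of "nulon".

fogow and tadsiw both end in -w yet inflect differently (fogew, hatadsiwish), so the final letter is not what conditions the rule; the last vowel is.
"nulon" has last vowel 'o'. The stems whose last vowel is 'o' (huvtoson → huvtosen, fogow → fogew) change the last vowel to 'e'.
The other patterns: stems whose last vowel is 'e' add -eka; stems whose last vowel is 'a' or 'i' add ha- … -ish around the stem.
So nulon → nulen.

nulen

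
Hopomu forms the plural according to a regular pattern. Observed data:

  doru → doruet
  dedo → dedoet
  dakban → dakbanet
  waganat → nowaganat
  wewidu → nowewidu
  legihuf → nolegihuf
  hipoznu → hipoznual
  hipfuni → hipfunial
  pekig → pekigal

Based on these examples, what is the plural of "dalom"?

doru and wewidu both end in -u yet inflect differently (doruet, nowewidu), so the final letter is not what conditions the rule; the first letter is.
"dalom" begins with d-. The stems beginning with d- (doru → doruet, dedo → dedoet, dakban → dakbanet) add -et.
The other patterns: stems beginning with l- or w- add the prefix no-; stems beginning with h- or p- add -al.
So dalom → dalomet.

dalomet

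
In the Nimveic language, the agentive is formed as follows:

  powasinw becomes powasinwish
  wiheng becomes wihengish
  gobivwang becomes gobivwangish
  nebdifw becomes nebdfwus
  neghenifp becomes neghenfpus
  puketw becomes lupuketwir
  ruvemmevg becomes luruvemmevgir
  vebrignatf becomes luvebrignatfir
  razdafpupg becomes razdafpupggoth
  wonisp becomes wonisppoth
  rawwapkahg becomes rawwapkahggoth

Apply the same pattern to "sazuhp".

sazuhppoth

powasinw and nebdifw both end in -w yet inflect differently (powasinwish, nebdfwus), so the final letter is not what conditions the rule; the second-to-last letter is.
"sazuhp" has second-to-last letter 'h'. The one such stem in the data (rawwapkahg → rawwapkahggoth) doubles the final consonant and adds -oth (as do razdafpupg, wonisp), so the same rule applies.
The other patterns: stems whose second-to-last letter is 'n' add -ish; stems whose second-to-last letter is 'f' delete the last vowel and add -us; stems whose second-to-last letter is 't' or 'v' add lu- … -ir around the stem.
So sazuhp → sazuhppoth.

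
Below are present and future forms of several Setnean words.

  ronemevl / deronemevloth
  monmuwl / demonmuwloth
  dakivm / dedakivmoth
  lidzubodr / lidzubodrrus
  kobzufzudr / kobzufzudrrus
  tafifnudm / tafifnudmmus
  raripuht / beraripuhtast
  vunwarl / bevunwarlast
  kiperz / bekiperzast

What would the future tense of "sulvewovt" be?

dakivm and tafifnudm both end in -m yet inflect differently (dedakivmoth, tafifnudmmus), so the final letter is not what conditions the rule; the second-to-last letter is.
"sulvewovt" has second-to-last letter 'v'. The stems whose second-to-last letter is 'v' (ronemevl → deronemevloth, dakivm → dedakivmoth) add de- … -oth around the stem.
The other patterns: stems whose second-to-last letter is 'd' double the final consonant and add -us; stems whose second-to-last letter is 'h' or 'r' add be- … -ast around the stem.
So sulvewovt → desulvewovtoth.

desulvewovtoth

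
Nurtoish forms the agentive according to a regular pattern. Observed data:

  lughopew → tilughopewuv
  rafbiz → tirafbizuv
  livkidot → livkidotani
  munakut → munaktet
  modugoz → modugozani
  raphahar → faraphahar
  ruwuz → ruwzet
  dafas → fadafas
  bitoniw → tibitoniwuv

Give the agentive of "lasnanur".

rafbiz and ruwuz both end in -z yet inflect differently (tirafbizuv, ruwzet), so the final letter is not what conditions the rule; the last vowel is.
"lasnanur" has last vowel 'u'. The stems whose last vowel is 'u' (ruwuz → ruwzet, munakut → munaktet) delete the last vowel and add -et.
So lasnanur → lasnanret.

lasnanret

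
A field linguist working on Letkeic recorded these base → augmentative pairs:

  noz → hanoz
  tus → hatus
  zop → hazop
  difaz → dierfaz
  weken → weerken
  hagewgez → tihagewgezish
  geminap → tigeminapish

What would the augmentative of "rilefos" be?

tirilefosish

noz and difaz both end in -z yet inflect differently (hanoz, dierfaz), so the final letter is not what conditions the rule; the number of vowels is.
"rilefos" has 3 vowels. The stems with 3 vowels (hagewgez → tihagewgezish, geminap → tigeminapish) add ti- … -ish around the stem.
So rilefos → tirilefosish.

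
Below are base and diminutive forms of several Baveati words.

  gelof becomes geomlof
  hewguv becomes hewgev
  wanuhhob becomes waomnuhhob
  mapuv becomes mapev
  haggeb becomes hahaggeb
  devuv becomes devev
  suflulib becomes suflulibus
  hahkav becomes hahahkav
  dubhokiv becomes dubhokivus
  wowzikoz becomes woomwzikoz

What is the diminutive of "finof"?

"finof" has last vowel 'o'. The stems whose last vowel is 'o' (wowzikoz → woomwzikoz, wanuhhob → waomnuhhob, gelof → geomlof) insert -om- after the first vowel.
The other patterns: stems whose last vowel is 'a' or 'e' repeat the first consonant+vowel as a prefix; stems whose last vowel is 'i' add -us; stems whose last vowel is 'u' change the last vowel to 'e'.
So finof → fiomnof.

fiomnof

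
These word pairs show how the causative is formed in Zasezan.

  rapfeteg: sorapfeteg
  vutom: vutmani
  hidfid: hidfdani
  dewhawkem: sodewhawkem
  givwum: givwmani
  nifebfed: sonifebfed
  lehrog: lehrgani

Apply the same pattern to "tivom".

tivmani

dewhawkem and givwum both end in -m yet inflect differently (sodewhawkem, givwmani), so the final letter is not what conditions the rule; the last vowel is.
"tivom" has last vowel 'o'. The stems whose last vowel is 'o' (vutom → vutmani, lehrog → lehrgani) delete the last vowel and add -ani.
The other pattern: stems whose last vowel is 'e' add the prefix so-.
So tivom → tivmani.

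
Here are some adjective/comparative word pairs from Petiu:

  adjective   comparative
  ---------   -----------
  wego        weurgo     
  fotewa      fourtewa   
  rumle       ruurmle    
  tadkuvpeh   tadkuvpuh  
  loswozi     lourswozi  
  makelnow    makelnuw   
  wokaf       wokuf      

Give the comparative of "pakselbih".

makelnow and wego both have last vowel 'o' yet inflect differently (makelnuw, weurgo), so the last vowel is not what conditions the rule; whether the stem ends in a vowel or a consonant is.
"pakselbih" ends in a consonant. The stems ending in a consonant (wokaf → wokuf, tadkuvpeh → tadkuvpuh, makelnow → makelnuw) change the last vowel to 'u'.
So pakselbih → pakselbuh.

pakselbuh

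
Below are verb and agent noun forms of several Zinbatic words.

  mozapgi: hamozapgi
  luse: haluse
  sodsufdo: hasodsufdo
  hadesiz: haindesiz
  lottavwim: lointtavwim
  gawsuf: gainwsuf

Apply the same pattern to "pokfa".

"pokfa" ends in a vowel. The stems ending in a vowel (mozapgi → hamozapgi, luse → haluse, sodsufdo → hasodsufdo) add the prefix ha-.
So pokfa → hapokfa.

hapokfa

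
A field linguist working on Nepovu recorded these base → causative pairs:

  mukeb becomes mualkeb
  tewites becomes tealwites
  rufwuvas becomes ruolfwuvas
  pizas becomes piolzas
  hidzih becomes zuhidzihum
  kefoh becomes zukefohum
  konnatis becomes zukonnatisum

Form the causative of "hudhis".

zuhudhisum

tewites and rufwuvas both end in -s yet inflect differently (tealwites, ruolfwuvas), so the final letter is not what conditions the rule; the last vowel is.
"hudhis" has last vowel 'i'. The stems whose last vowel is 'i' (hidzih → zuhidzihum, konnatis → zukonnatisum) add zu- … -um around the stem.
So hudhis → zuhudhisum.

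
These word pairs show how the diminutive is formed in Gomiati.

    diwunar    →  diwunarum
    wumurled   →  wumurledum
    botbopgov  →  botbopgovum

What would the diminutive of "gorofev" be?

gorofevum

Every pair shown (diwunar → diwunarum, wumurled → wumurledum, botbopgov → botbopgovum) follows the same rule: add -um.
So gorofev → gorofevum.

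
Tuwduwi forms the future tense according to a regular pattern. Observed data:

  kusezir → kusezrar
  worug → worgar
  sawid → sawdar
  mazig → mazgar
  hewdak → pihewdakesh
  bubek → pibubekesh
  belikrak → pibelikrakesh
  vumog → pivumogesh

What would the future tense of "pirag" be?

worug and vumog both end in -g yet inflect differently (worgar, pivumogesh), so the final letter is not what conditions the rule; the last vowel is.
"pirag" has last vowel 'a'. The stems whose last vowel is 'a' (hewdak → pihewdakesh, belikrak → pibelikrakesh) add pi- … -esh around the stem.
So pirag → pipiragesh.

pipiragesh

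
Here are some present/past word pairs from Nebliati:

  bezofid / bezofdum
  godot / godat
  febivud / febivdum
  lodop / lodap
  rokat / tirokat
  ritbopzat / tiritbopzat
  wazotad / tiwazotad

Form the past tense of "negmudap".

tinegmudap

godot and ritbopzat both end in -t yet inflect differently (godat, tiritbopzat), so the final letter is not what conditions the rule; the last vowel is.
"negmudap" has last vowel 'a'. The stems whose last vowel is 'a' (wazotad → tiwazotad, ritbopzat → tiritbopzat, rokat → tirokat) add the prefix ti-.
The other patterns: stems whose last vowel is 'o' change the last vowel to 'a'; stems whose last vowel is 'i' or 'u' delete the last vowel and add -um.
So negmudap → tinegmudap.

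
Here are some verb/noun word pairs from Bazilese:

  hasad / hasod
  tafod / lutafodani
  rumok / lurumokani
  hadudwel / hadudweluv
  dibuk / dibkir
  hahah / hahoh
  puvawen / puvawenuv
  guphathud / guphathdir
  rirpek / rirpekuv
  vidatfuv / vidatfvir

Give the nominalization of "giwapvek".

giwapvekuv

dibuk and rumok both end in -k yet inflect differently (dibkir, lurumokani), so the final letter is not what conditions the rule; the last vowel is.
"giwapvek" has last vowel 'e'. The stems whose last vowel is 'e' (puvawen → puvawenuv, hadudwel → hadudweluv, rirpek → rirpekuv) add -uv.
The other patterns: stems whose last vowel is 'u' delete the last vowel and add -ir; stems whose last vowel is 'o' add lu- … -ani around the stem; stems whose last vowel is 'a' change the last vowel to 'o'.
So giwapvek → giwapvekuv.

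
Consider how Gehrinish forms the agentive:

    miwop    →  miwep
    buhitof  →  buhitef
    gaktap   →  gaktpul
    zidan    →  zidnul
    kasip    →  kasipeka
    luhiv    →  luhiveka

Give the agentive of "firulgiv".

firulgiveka

miwop and gaktap both end in -p yet inflect differently (miwep, gaktpul), so the final letter is not what conditions the rule; the last vowel is.
"firulgiv" has last vowel 'i'. The stems whose last vowel is 'i' (kasip → kasipeka, luhiv → luhiveka) add -eka.
So firulgiv → firulgiveka.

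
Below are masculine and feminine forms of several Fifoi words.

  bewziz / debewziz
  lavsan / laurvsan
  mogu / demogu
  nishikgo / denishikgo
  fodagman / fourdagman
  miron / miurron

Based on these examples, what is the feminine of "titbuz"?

detitbuz

miron and nishikgo both have last vowel 'o' yet inflect differently (miurron, denishikgo), so the last vowel is not what conditions the rule; the final letter is.
"titbuz" ends in -z. The one such stem in the data (bewziz → debewziz) adds the prefix de-, so the same rule applies.
The other pattern: stems ending in -n insert -ur- after the first vowel.
So titbuz → detitbuz.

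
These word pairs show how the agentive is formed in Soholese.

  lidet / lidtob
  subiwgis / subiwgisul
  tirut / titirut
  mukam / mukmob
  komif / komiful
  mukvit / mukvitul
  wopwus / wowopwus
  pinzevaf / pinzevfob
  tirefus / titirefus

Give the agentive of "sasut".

sasasut

komif and pinzevaf both end in -f yet inflect differently (komiful, pinzevfob), so the final letter is not what conditions the rule; the last vowel is.
"sasut" has last vowel 'u'. The stems whose last vowel is 'u' (tirut → titirut, tirefus → titirefus, wopwus → wowopwus) repeat the first consonant+vowel as a prefix.
So sasut → sasasut.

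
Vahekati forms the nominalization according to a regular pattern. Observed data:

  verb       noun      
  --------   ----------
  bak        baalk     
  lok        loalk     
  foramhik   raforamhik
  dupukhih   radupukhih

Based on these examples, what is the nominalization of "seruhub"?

bak and foramhik both end in -k yet inflect differently (baalk, raforamhik), so the final letter is not what conditions the rule; the number of vowels is.
"seruhub" has 3 vowels. The stems with 3 vowels (foramhik → raforamhik, dupukhih → radupukhih) add the prefix ra-.
The other pattern: stems with 1 vowel insert -al- after the first vowel.
So seruhub → raseruhub.

raseruhub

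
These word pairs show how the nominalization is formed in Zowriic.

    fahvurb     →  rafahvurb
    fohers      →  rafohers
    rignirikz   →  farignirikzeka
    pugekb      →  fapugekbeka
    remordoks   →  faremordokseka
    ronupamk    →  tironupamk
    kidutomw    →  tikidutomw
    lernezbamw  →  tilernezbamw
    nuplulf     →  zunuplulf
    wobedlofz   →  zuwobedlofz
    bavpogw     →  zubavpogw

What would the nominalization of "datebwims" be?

tidatebwims

fahvurb and pugekb both end in -b yet inflect differently (rafahvurb, fapugekbeka), so the final letter is not what conditions the rule; the second-to-last letter is.
"datebwims" has second-to-last letter 'm'. The stems whose second-to-last letter is 'm' (ronupamk → tironupamk, kidutomw → tikidutomw, lernezbamw → tilernezbamw) add the prefix ti-.
So datebwims → tidatebwims.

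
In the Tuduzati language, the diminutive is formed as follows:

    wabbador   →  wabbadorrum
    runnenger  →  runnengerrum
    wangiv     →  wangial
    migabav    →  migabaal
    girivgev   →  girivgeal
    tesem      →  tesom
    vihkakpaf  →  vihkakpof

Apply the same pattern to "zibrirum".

runnenger and girivgev both have last vowel 'e' yet inflect differently (runnengerrum, girivgeal), so the last vowel is not what conditions the rule; the final letter is.
"zibrirum" ends in -m. The one such stem in the data (tesem → tesom) changes the last vowel to 'o' (as does vihkakpaf), so the same rule applies.
So zibrirum → zibrirom.

zibrirom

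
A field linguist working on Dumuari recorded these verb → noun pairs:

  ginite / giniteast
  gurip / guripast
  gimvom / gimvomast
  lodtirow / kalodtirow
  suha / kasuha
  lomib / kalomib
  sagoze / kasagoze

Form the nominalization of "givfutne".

"givfutne" begins with g-. The stems beginning with g- (ginite → giniteast, gurip → guripast, gimvom → gimvomast) add -ast.
The other pattern: stems beginning with l- or s- add the prefix ka-.
So givfutne → givfutneast.

givfutneast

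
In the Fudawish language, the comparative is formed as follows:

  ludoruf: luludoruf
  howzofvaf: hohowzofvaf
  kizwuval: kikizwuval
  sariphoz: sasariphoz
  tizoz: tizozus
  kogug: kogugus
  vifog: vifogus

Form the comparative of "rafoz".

rafozus

tizoz and sariphoz both end in -z yet inflect differently (tizozus, sasariphoz), so the final letter is not what conditions the rule; the number of vowels is.
"rafoz" has 2 vowels. The stems with 2 vowels (tizoz → tizozus, kogug → kogugus, vifog → vifogus) add -us.
The other pattern: stems with 3 vowels repeat the first consonant+vowel as a prefix.
So rafoz → rafozus.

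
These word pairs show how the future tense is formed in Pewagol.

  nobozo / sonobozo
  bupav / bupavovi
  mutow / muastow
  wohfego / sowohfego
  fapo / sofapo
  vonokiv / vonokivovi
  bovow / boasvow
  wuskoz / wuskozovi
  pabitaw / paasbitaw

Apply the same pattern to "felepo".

"felepo" ends in -o. The stems ending in -o (wohfego → sowohfego, fapo → sofapo, nobozo → sonobozo) add the prefix so-.
So felepo → sofelepo.

sofelepo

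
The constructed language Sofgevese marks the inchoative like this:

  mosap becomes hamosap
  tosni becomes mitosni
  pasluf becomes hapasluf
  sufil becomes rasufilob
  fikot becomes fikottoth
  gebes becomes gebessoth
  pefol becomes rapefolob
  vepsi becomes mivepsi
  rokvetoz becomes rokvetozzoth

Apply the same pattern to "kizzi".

mikizzi

sufil and vepsi both have last vowel 'i' yet inflect differently (rasufilob, mivepsi), so the last vowel is not what conditions the rule; the final letter is.
"kizzi" ends in -i. The stems ending in -i (vepsi → mivepsi, tosni → mitosni) add the prefix mi-.
The other patterns: stems ending in -l add ra- … -ob around the stem; stems ending in -f or -p add the prefix ha-; stems ending in -s, -t or -z double the final consonant and add -oth.
So kizzi → mikizzi.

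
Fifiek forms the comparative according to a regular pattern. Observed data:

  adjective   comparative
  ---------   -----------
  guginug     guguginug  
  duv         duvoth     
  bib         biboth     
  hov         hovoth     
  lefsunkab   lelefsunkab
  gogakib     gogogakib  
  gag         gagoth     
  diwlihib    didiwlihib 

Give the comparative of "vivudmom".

"vivudmom" has 3 vowels. The stems with 3 vowels (lefsunkab → lelefsunkab, diwlihib → didiwlihib, guginug → guguginug) repeat the first consonant+vowel as a prefix.
So vivudmom → vivivudmom.

vivivudmom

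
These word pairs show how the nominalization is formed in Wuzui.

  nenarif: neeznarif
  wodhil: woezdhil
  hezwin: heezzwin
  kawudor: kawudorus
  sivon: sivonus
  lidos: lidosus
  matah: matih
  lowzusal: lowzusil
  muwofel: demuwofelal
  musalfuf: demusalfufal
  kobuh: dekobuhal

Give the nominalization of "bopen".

debopenal

"bopen" has last vowel 'e'. The one such stem in the data (muwofel → demuwofelal) adds de- … -al around the stem, so the same rule applies.
So bopen → debopenal.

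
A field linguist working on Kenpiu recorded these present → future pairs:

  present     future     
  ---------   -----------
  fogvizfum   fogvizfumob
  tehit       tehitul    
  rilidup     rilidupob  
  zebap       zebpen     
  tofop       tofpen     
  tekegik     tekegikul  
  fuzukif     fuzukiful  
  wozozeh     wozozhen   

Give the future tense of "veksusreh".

rilidup and zebap both end in -p yet inflect differently (rilidupob, zebpen), so the final letter is not what conditions the rule; the last vowel is.
"veksusreh" has last vowel 'e'. The one such stem in the data (wozozeh → wozozhen) deletes the last vowel and adds -en (as do zebap, tofop), so the same rule applies.
The other patterns: stems whose last vowel is 'i' add -ul; stems whose last vowel is 'u' add -ob.
So veksusreh → veksusrhen.

veksusrhen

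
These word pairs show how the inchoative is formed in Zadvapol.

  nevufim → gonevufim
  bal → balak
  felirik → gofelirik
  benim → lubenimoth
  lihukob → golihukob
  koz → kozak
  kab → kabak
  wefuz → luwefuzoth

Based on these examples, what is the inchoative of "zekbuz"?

"zekbuz" has 2 vowels. The stems with 2 vowels (benim → lubenimoth, wefuz → luwefuzoth) add lu- … -oth around the stem.
So zekbuz → luzekbuzoth.

luzekbuzoth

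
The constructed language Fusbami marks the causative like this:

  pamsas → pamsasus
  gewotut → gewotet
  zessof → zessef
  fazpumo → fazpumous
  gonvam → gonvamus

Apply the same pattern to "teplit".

zessof and fazpumo both have last vowel 'o' yet inflect differently (zessef, fazpumous), so the last vowel is not what conditions the rule; the final letter is.
"teplit" ends in -t. The one such stem in the data (gewotut → gewotet) changes the last vowel to 'e' (as does zessof), so the same rule applies.
The other pattern: stems ending in -m, -o or -s add -us.
So teplit → teplet.

teplet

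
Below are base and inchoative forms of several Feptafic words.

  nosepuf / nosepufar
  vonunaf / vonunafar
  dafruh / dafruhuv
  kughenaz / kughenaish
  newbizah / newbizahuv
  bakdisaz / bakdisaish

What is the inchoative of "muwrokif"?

kughenaz and newbizah both have last vowel 'a' yet inflect differently (kughenaish, newbizahuv), so the last vowel is not what conditions the rule; the final letter is.
"muwrokif" ends in -f. The stems ending in -f (vonunaf → vonunafar, nosepuf → nosepufar) add -ar.
So muwrokif → muwrokifar.

muwrokifar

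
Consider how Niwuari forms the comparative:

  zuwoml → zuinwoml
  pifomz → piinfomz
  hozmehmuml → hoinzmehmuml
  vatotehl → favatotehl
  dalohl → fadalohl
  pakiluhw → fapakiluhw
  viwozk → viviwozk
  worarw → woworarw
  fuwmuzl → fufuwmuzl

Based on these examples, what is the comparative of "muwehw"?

zuwoml and vatotehl both end in -l yet inflect differently (zuinwoml, favatotehl), so the final letter is not what conditions the rule; the second-to-last letter is.
"muwehw" has second-to-last letter 'h'. The stems whose second-to-last letter is 'h' (vatotehl → favatotehl, dalohl → fadalohl, pakiluhw → fapakiluhw) add the prefix fa-.
So muwehw → famuwehw.

famuwehw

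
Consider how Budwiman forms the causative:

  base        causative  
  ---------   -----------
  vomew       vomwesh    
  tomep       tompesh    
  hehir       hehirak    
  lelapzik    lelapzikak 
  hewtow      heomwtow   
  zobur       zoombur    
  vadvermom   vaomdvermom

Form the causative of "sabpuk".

vomew and hewtow both end in -w yet inflect differently (vomwesh, heomwtow), so the final letter is not what conditions the rule; the last vowel is.
"sabpuk" has last vowel 'u'. The one such stem in the data (zobur → zoombur) inserts -om- after the first vowel (as do hewtow, vadvermom), so the same rule applies.
The other patterns: stems whose last vowel is 'e' delete the last vowel and add -esh; stems whose last vowel is 'i' add -ak.
So sabpuk → saombpuk.

saombpuk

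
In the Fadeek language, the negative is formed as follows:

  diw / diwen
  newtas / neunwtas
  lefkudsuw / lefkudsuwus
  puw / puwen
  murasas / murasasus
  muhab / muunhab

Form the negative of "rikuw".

riunkuw

puw and lefkudsuw both end in -w yet inflect differently (puwen, lefkudsuwus), so the final letter is not what conditions the rule; the number of vowels is.
"rikuw" has 2 vowels. The stems with 2 vowels (muhab → muunhab, newtas → neunwtas) insert -un- after the first vowel.
The other patterns: stems with 1 vowel add -en; stems with 3 vowels add -us.
So rikuw → riunkuw.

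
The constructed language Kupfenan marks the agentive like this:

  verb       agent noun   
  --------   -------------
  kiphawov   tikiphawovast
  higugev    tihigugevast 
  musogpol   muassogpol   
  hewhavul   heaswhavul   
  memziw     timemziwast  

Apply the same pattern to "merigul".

measrigul

"merigul" ends in -l. The stems ending in -l (hewhavul → heaswhavul, musogpol → muassogpol) insert -as- after the first vowel.
The other pattern: stems ending in -v or -w add ti- … -ast around the stem.
So merigul → measrigul.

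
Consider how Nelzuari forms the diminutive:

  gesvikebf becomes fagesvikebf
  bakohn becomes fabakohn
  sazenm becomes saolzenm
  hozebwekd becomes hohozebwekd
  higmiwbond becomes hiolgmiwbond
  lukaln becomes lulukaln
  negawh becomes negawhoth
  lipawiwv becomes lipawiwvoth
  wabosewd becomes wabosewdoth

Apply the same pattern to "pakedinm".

wabosewd and higmiwbond both end in -d yet inflect differently (wabosewdoth, hiolgmiwbond), so the final letter is not what conditions the rule; the second-to-last letter is.
"pakedinm" has second-to-last letter 'n'. The stems whose second-to-last letter is 'n' (higmiwbond → hiolgmiwbond, sazenm → saolzenm) insert -ol- after the first vowel.
The other patterns: stems whose second-to-last letter is 'w' add -oth; stems whose second-to-last letter is 'k' or 'l' repeat the first consonant+vowel as a prefix; stems whose second-to-last letter is 'b' or 'h' add the prefix fa-.
So pakedinm → paolkedinm.

paolkedinm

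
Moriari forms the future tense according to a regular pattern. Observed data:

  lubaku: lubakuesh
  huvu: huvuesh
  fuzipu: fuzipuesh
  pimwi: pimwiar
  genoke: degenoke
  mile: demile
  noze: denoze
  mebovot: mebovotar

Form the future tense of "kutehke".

"kutehke" ends in -e. The stems ending in -e (mile → demile, noze → denoze, genoke → degenoke) add the prefix de-.
So kutehke → dekutehke.

dekutehke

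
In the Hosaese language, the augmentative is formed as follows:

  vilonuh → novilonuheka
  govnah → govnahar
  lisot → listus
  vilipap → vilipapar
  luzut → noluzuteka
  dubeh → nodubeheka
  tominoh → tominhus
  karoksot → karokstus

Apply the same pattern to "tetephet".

notetepheteka

govnah and tominoh both end in -h yet inflect differently (govnahar, tominhus), so the final letter is not what conditions the rule; the last vowel is.
"tetephet" has last vowel 'e'. The one such stem in the data (dubeh → nodubeheka) adds no- … -eka around the stem, so the same rule applies.
So tetephet → notetepheteka.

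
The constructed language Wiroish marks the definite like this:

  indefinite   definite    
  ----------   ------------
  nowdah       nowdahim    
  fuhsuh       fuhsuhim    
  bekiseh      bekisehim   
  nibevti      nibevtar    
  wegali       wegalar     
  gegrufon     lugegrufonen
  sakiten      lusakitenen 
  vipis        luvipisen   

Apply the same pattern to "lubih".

bekiseh and sakiten both have last vowel 'e' yet inflect differently (bekisehim, lusakitenen), so the last vowel is not what conditions the rule; the final letter is.
"lubih" ends in -h. The stems ending in -h (nowdah → nowdahim, fuhsuh → fuhsuhim, bekiseh → bekisehim) add -im.
The other patterns: stems ending in -i drop the final letter and add -ar; stems ending in -n or -s add lu- … -en around the stem.
So lubih → lubihim.

lubihim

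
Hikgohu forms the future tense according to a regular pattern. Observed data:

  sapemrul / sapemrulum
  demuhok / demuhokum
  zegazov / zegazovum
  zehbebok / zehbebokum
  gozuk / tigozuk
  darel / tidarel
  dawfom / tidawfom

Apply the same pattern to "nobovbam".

nobovbamum

"nobovbam" has 3 vowels. The stems with 3 vowels (sapemrul → sapemrulum, demuhok → demuhokum, zegazov → zegazovum) add -um.
The other pattern: stems with 2 vowels add the prefix ti-.
So nobovbam → nobovbamum.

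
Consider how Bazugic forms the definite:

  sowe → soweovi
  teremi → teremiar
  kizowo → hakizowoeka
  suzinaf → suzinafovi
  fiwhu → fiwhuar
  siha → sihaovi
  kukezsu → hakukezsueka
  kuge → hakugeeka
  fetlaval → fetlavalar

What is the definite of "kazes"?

kuge and sowe both end in -e yet inflect differently (hakugeeka, soweovi), so the final letter is not what conditions the rule; the first letter is.
"kazes" begins with k-. The stems beginning with k- (kukezsu → hakukezsueka, kizowo → hakizowoeka, kuge → hakugeeka) add ha- … -eka around the stem.
The other patterns: stems beginning with s- add -ovi; stems beginning with f- or t- add -ar.
So kazes → hakazeseka.

hakazeseka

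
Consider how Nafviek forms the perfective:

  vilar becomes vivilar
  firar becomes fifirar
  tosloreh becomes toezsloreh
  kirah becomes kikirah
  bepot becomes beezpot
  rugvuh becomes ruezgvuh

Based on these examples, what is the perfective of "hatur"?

"hatur" has last vowel 'u'. The one such stem in the data (rugvuh → ruezgvuh) inserts -ez- after the first vowel (as do tosloreh, bepot), so the same rule applies.
So hatur → haeztur.

haeztur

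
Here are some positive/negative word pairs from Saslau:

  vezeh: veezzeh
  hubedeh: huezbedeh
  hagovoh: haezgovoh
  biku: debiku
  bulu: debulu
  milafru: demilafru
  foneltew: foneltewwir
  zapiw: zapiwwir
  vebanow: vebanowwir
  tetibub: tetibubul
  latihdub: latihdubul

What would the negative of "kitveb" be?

kitvebul

vezeh and foneltew both have last vowel 'e' yet inflect differently (veezzeh, foneltewwir), so the last vowel is not what conditions the rule; the final letter is.
"kitveb" ends in -b. The stems ending in -b (tetibub → tetibubul, latihdub → latihdubul) add -ul.
The other patterns: stems ending in -h insert -ez- after the first vowel; stems ending in -u add the prefix de-; stems ending in -w double the final consonant and add -ir.
So kitveb → kitvebul.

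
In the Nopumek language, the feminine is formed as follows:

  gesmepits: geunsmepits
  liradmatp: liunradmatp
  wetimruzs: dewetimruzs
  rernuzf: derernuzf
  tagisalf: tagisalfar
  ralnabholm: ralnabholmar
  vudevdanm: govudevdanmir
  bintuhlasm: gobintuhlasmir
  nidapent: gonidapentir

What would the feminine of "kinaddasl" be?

gesmepits and wetimruzs both end in -s yet inflect differently (geunsmepits, dewetimruzs), so the final letter is not what conditions the rule; the second-to-last letter is.
"kinaddasl" has second-to-last letter 's'. The one such stem in the data (bintuhlasm → gobintuhlasmir) adds go- … -ir around the stem, so the same rule applies.
The other patterns: stems whose second-to-last letter is 't' insert -un- after the first vowel; stems whose second-to-last letter is 'z' add the prefix de-; stems whose second-to-last letter is 'l' add -ar.
So kinaddasl → gokinaddaslir.

gokinaddaslir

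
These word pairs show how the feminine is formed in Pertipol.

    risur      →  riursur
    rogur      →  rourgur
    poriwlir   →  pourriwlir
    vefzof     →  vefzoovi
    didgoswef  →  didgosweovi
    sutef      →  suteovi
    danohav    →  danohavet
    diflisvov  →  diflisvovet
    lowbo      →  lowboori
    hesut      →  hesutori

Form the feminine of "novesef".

vefzof and diflisvov both have last vowel 'o' yet inflect differently (vefzoovi, diflisvovet), so the last vowel is not what conditions the rule; the final letter is.
"novesef" ends in -f. The stems ending in -f (vefzof → vefzoovi, didgoswef → didgosweovi, sutef → suteovi) drop the final letter and add -ovi.
The other patterns: stems ending in -r insert -ur- after the first vowel; stems ending in -v add -et; stems ending in -o or -t add -ori.
So novesef → noveseovi.

noveseovi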